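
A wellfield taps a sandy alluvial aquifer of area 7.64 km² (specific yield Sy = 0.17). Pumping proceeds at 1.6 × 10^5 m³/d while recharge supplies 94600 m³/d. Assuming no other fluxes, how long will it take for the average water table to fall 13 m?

A = 7.64 km² = 7.64 × 10^6 m²
ΔV = Sy × A × Δh = 0.17 × 7.64 × 10^6 × 13 = 1.688 × 10^7 m³
Net withdrawal = 1.6 × 10^5 − 94600 = 65400 m³/d
t = ΔV / Q = 1.688 × 10^7 m³ / 65400 m³/d = 258.2 d

t ≈ 258 days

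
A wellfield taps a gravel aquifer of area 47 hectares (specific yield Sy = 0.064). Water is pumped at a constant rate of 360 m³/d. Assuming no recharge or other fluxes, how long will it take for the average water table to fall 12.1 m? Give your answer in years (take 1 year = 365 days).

A = 47 hectares = 4.7 × 10^5 m²
ΔV = Sy × A × Δh = 0.064 × 4.7 × 10^5 × 12.1 = 3.64 × 10^5 m³
t = ΔV / Q = 3.64 × 10^5 m³ / 360 m³/d = 1011 d
t = 1011 d ≈ 2.77 years

t ≈ 2.77 years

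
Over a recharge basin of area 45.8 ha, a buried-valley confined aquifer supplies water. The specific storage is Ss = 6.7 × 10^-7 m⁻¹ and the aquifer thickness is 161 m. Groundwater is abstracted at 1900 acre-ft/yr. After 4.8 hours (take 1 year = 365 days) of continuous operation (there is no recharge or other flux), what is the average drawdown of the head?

S = Ss × b = 6.7 × 10^-7 m⁻¹ × 161 m = 1.079 × 10^-4
A = 45.8 ha = 4.58 × 10^5 m²
Q = 1900 acre-ft/yr = 6421 m³/d
t = 4.8 hours = 0.2 d
ΔV = Q × t = 6421 m³/d × 0.2 d = 1284 m³
Δh = ΔV / (S × A) = 1284 / (1.079 × 10^-4 × 4.58 × 10^5) = 25.99 m

Δh ≈ 26 m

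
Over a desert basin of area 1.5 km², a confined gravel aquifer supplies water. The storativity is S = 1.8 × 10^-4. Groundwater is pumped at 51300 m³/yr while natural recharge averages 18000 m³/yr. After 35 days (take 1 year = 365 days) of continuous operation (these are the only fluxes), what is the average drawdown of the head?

Δh ≈ 11.8 m

A = 1.5 km² = 1.5 × 10^6 m²
Net abstraction = 51300 − 18000 = 33300 m³/yr
Q_net = 33300 m³/yr = 91.23 m³/d
ΔV = Q × t = 91.23 m³/d × 35 d = 3193 m³
Δh = ΔV / (S × A) = 3193 / (1.8 × 10^-4 × 1.5 × 10^6) = 11.83 m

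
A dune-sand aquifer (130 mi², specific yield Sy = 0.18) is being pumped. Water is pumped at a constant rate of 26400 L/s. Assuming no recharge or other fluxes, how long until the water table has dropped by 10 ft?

A = 130 mi² = 3.367 × 10^8 m²
Δh = 10 ft = 3.048 m
ΔV = Sy × A × Δh = 0.18 × 3.367 × 10^8 × 3.048 = 1.847 × 10^8 m³
Q = 26400 L/s = 2.281 × 10^6 m³/d
t = ΔV / Q = 1.847 × 10^8 m³ / 2.281 × 10^6 m³/d = 80.99 d

t ≈ 81 days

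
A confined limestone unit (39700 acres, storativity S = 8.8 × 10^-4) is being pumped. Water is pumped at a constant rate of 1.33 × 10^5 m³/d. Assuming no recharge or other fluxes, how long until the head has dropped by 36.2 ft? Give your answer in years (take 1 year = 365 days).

A = 39700 acres = 1.607 × 10^8 m²
Δh = 36.2 ft = 11.03 m
ΔV = S × A × Δh = 8.8 × 10^-4 × 1.607 × 10^8 × 11.03 = 1.56 × 10^6 m³
t = ΔV / Q = 1.56 × 10^6 m³ / 1.33 × 10^5 m³/d = 11.73 d
t = 11.73 d ≈ 0.03213 years

t ≈ 0.0321 years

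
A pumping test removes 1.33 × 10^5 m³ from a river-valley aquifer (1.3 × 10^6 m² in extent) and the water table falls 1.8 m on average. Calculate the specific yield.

Sy = ΔV / (A × Δh) = 1.33 × 10^5 m³ / (1.3 × 10^6 m² × 1.8 m) = 0.05684

Sy ≈ 0.057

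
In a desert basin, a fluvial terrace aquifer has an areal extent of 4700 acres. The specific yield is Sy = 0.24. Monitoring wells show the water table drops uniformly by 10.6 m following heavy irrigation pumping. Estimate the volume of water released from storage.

A = 4700 acres = 1.902 × 10^7 m²
ΔV = Sy × A × Δh = 0.24 × 1.902 × 10^7 m² × 10.6 m = 4.839 × 10^7 m³

ΔV ≈ 4.84 × 10^7 m³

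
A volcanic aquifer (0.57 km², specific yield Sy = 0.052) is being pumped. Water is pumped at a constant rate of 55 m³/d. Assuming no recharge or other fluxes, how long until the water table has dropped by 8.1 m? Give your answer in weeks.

t ≈ 624 weeks

A = 0.57 km² = 5.7 × 10^5 m²
ΔV = Sy × A × Δh = 0.052 × 5.7 × 10^5 × 8.1 = 2.401 × 10^5 m³
t = ΔV / Q = 2.401 × 10^5 m³ / 55 m³/d = 4365 d
t = 4365 d ≈ 623.6 weeks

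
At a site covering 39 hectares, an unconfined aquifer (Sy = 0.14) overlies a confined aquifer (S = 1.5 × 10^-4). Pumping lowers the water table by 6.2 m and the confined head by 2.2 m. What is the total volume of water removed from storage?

A = 39 hectares = 3.9 × 10^5 m²
Unconfined: ΔV_u = Sy × A × Δh_u = 0.14 × 3.9 × 10^5 × 6.2 = 3.385 × 10^5 m³
Confined: ΔV_c = S × A × Δh_c = 1.5 × 10^-4 × 3.9 × 10^5 × 2.2 = 128.7 m³
Total ΔV = 3.385 × 10^5 + 128.7 = 3.386 × 10^5 m³

ΔV ≈ 3.39 × 10^5 m³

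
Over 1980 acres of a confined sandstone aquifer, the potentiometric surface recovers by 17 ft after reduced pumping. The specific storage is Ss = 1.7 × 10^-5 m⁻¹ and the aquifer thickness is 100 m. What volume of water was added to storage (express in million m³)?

S = Ss × b = 1.7 × 10^-5 m⁻¹ × 100 m = 1.7 × 10^-3
A = 1980 acres = 8.013 × 10^6 m²
Δh = 17 ft = 5.182 m
ΔV = S × A × Δh = 0.0017 × 8.013 × 10^6 m² × 5.182 m = 70580 m³
ΔV = 70580 m³ = 0.07058 million m³

ΔV ≈ 0.0706 million m³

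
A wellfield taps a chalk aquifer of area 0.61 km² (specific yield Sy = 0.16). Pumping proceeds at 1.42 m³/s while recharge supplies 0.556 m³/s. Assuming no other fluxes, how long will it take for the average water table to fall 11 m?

A = 0.61 km² = 6.1 × 10^5 m²
ΔV = Sy × A × Δh = 0.16 × 6.1 × 10^5 × 11 = 1.074 × 10^6 m³
Net withdrawal = 1.42 − 0.556 = 0.864 m³/s = 74650 m³/d
t = ΔV / Q = 1.074 × 10^6 m³ / 74650 m³/d = 14.38 d

t ≈ 14.4 days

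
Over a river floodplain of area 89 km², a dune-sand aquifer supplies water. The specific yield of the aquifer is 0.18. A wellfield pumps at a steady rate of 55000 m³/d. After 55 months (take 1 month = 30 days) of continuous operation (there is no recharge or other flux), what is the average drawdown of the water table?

Δh ≈ 5.66 m

A = 89 km² = 8.9 × 10^7 m²
t = 55 months = 1650 d
ΔV = Q × t = 55000 m³/d × 1650 d = 9.075 × 10^7 m³
Δh = ΔV / (Sy × A) = 9.075 × 10^7 / (0.18 × 8.9 × 10^7) = 5.665 m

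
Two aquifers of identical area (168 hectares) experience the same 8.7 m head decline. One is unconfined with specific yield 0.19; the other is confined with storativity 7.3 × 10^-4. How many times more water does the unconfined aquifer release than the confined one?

A = 168 hectares = 1.68 × 10^6 m²
Unconfined: ΔV_u = Sy × A × Δh = 0.19 × 1.68 × 10^6 × 8.7 = 2.777 × 10^6 m³
Confined: ΔV_c = S × A × Δh = 7.3 × 10^-4 × 1.68 × 10^6 × 8.7 = 10670 m³
Ratio = ΔV_u / ΔV_c = Sy / S = 0.19 / 7.3 × 10^-4 = 260.3

ΔV_u / ΔV_c ≈ 260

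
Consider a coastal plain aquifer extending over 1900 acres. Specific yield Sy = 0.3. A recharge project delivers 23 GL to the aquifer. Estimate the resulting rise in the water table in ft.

A = 1900 acres = 7.689 × 10^6 m²
ΔV = 23 GL = 2.3 × 10^7 m³
Δh = ΔV / (Sy × A) = 2.3 × 10^7 m³ / (0.3 × 7.689 × 10^6 m²) = 9.971 m
Δh = 9.971 m = 32.71 ft

Δh ≈ 32.7 ft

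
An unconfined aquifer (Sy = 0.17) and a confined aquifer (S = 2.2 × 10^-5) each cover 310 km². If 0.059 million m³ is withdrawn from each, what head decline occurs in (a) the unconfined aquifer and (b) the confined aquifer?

A = 310 km² = 3.1 × 10^8 m²
ΔV = 0.059 million m³ = 59000 m³
Unconfined: Δh_u = ΔV/(Sy·A) = 59000/(0.17 × 3.1 × 10^8) = 0.00112 m
Confined: Δh_c = ΔV/(S·A) = 59000/(2.2 × 10^-5 × 3.1 × 10^8) = 8.651 m

Δh_u ≈ 0.00112 m; Δh_c ≈ 8.65 m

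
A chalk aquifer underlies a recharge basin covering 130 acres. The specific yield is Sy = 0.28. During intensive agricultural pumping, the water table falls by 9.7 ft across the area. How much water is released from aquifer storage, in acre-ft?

A = 130 acres = 5.261 × 10^5 m²
Δh = 9.7 ft = 2.957 m
ΔV = Sy × A × Δh = 0.28 × 5.261 × 10^5 m² × 2.957 m = 4.355 × 10^5 m³
ΔV = 4.355 × 10^5 m³ = 353.1 acre-ft

ΔV ≈ 353 acre-ft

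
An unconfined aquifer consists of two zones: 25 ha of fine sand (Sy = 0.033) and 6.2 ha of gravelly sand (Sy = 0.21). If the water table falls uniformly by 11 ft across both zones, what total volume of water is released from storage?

ΔV ≈ 71300 m³

A₁ = 25 ha = 2.5 × 10^5 m²; A₂ = 6.2 ha = 62000 m²
Δh = 11 ft = 3.353 m
ΔV₁ = 0.033 × 2.5 × 10^5 × 3.353 = 27660 m³
ΔV₂ = 0.21 × 62000 × 3.353 = 43650 m³
ΔV = ΔV₁ + ΔV₂ = 71310 m³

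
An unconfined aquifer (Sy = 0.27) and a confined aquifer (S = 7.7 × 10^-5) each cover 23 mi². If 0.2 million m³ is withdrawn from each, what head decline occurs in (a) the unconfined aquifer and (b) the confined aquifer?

Δh_u ≈ 0.0124 m; Δh_c ≈ 43.6 m

A = 23 mi² = 5.957 × 10^7 m²
ΔV = 0.2 million m³ = 2 × 10^5 m³
Unconfined: Δh_u = ΔV/(Sy·A) = 2 × 10^5/(0.27 × 5.957 × 10^7) = 0.01243 m
Confined: Δh_c = ΔV/(S·A) = 2 × 10^5/(7.7 × 10^-5 × 5.957 × 10^7) = 43.6 m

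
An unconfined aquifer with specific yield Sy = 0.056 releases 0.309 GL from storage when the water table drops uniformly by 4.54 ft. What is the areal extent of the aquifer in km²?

Δh = 4.54 ft = 1.384 m
ΔV = 0.309 GL = 3.09 × 10^5 m³
A = ΔV / (Sy × Δh) = 3.09 × 10^5 / (0.056 × 1.384) = 3.987 × 10^6 m²
A = 3.987 × 10^6 m² = 3.987 km²

A ≈ 3.99 km²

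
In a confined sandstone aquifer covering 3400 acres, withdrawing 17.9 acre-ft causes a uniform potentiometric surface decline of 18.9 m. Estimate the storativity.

A = 3400 acres = 1.376 × 10^7 m²
ΔV = 17.9 acre-ft = 22080 m³
S = ΔV / (A × Δh) = 22080 m³ / (1.376 × 10^7 m² × 18.9 m) = 8.49 × 10^-5

S ≈ 8.5 × 10^-5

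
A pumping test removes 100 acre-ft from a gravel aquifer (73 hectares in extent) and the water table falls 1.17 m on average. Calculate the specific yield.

A = 73 hectares = 7.3 × 10^5 m²
ΔV = 100 acre-ft = 1.233 × 10^5 m³
Sy = ΔV / (A × Δh) = 1.233 × 10^5 m³ / (7.3 × 10^5 m² × 1.17 m) = 0.1444

Sy ≈ 0.14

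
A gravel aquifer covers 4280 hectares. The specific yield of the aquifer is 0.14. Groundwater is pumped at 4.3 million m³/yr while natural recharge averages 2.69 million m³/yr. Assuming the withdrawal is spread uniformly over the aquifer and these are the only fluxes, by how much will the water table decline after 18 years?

Δh ≈ 4.84 m

A = 4280 hectares = 4.28 × 10^7 m²
Net abstraction = 4.3 − 2.69 = 1.61 million m³/yr
Q_net = 1.61 million m³/yr = 4411 m³/d
t = 18 years = 6570 d
ΔV = Q × t = 4411 m³/d × 6570 d = 2.898 × 10^7 m³
Δh = ΔV / (Sy × A) = 2.898 × 10^7 / (0.14 × 4.28 × 10^7) = 4.836 m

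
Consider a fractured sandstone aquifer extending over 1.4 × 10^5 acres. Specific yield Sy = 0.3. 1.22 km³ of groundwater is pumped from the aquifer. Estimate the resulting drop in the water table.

A = 1.4 × 10^5 acres = 5.666 × 10^8 m²
ΔV = 1.22 km³ = 1.22 × 10^9 m³
Δh = ΔV / (Sy × A) = 1.22 × 10^9 m³ / (0.3 × 5.666 × 10^8 m²) = 7.178 m

Δh ≈ 7.18 m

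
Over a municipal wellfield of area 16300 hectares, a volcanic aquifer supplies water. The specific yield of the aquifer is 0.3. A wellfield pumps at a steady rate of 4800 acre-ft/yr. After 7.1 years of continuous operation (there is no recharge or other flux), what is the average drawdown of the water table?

Δh ≈ 0.86 m

A = 16300 hectares = 1.63 × 10^8 m²
Q = 4800 acre-ft/yr = 16220 m³/d
t = 7.1 years = 2592 d
ΔV = Q × t = 16220 m³/d × 2592 d = 4.204 × 10^7 m³
Δh = ΔV / (Sy × A) = 4.204 × 10^7 / (0.3 × 1.63 × 10^8) = 0.8597 m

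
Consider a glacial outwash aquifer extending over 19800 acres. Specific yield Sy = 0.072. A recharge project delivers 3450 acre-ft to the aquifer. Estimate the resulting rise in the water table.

Δh ≈ 0.738 m

A = 19800 acres = 8.013 × 10^7 m²
ΔV = 3450 acre-ft = 4.256 × 10^6 m³
Δh = ΔV / (Sy × A) = 4.256 × 10^6 m³ / (0.072 × 8.013 × 10^7 m²) = 0.7376 m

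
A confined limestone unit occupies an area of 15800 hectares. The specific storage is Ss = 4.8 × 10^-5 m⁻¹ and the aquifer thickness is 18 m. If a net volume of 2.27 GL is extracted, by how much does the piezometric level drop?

Δh ≈ 16.6 m

S = Ss × b = 4.8 × 10^-5 m⁻¹ × 18 m = 8.64 × 10^-4
A = 15800 hectares = 1.58 × 10^8 m²
ΔV = 2.27 GL = 2.27 × 10^6 m³
Δh = ΔV / (S × A) = 2.27 × 10^6 m³ / (8.64 × 10^-4 × 1.58 × 10^8 m²) = 16.63 m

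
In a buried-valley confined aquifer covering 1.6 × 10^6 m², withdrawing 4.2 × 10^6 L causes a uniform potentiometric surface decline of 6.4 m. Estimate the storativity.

S ≈ 4.1 × 10^-4

ΔV = 4.2 × 10^6 L = 4200 m³
S = ΔV / (A × Δh) = 4200 m³ / (1.6 × 10^6 m² × 6.4 m) = 4.102 × 10^-4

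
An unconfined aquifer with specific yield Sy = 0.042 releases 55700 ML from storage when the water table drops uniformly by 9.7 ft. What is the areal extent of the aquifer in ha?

Δh = 9.7 ft = 2.957 m
ΔV = 55700 ML = 5.57 × 10^7 m³
A = ΔV / (Sy × Δh) = 5.57 × 10^7 / (0.042 × 2.957) = 4.486 × 10^8 m²
A = 4.486 × 10^8 m² = 44860 ha

A ≈ 44900 ha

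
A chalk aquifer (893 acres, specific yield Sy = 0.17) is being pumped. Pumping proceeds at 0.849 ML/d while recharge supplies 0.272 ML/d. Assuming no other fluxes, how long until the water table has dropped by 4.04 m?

t ≈ 4300 days

A = 893 acres = 3.614 × 10^6 m²
ΔV = Sy × A × Δh = 0.17 × 3.614 × 10^6 × 4.04 = 2.482 × 10^6 m³
Net withdrawal = 0.849 − 0.272 = 0.577 ML/d = 577 m³/d
t = ΔV / Q = 2.482 × 10^6 m³ / 577 m³/d = 4302 d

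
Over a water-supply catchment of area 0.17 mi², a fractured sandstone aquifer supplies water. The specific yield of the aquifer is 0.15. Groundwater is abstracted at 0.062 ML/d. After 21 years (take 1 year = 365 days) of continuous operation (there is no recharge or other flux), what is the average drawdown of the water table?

A = 0.17 mi² = 4.403 × 10^5 m²
Q = 0.062 ML/d = 62 m³/d
t = 21 years = 7665 d
ΔV = Q × t = 62 m³/d × 7665 d = 4.752 × 10^5 m³
Δh = ΔV / (Sy × A) = 4.752 × 10^5 / (0.15 × 4.403 × 10^5) = 7.196 m

Δh ≈ 7.2 m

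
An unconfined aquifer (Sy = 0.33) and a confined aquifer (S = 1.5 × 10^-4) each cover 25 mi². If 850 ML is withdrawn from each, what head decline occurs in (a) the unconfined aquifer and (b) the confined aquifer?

Δh_u ≈ 0.0398 m; Δh_c ≈ 87.5 m

A = 25 mi² = 6.475 × 10^7 m²
ΔV = 850 ML = 8.5 × 10^5 m³
Unconfined: Δh_u = ΔV/(Sy·A) = 8.5 × 10^5/(0.33 × 6.475 × 10^7) = 0.03978 m
Confined: Δh_c = ΔV/(S·A) = 8.5 × 10^5/(1.5 × 10^-4 × 6.475 × 10^7) = 87.52 m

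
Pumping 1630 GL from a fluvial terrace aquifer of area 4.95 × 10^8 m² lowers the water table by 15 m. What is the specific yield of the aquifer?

ΔV = 1630 GL = 1.63 × 10^9 m³
Sy = ΔV / (A × Δh) = 1.63 × 10^9 m³ / (4.95 × 10^8 m² × 15 m) = 0.2195

Sy ≈ 0.22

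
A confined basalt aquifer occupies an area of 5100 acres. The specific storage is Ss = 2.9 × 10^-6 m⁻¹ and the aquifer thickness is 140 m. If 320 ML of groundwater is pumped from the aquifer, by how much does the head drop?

Δh ≈ 38.2 m

S = Ss × b = 2.9 × 10^-6 m⁻¹ × 140 m = 4.06 × 10^-4
A = 5100 acres = 2.064 × 10^7 m²
ΔV = 320 ML = 3.2 × 10^5 m³
Δh = ΔV / (S × A) = 3.2 × 10^5 m³ / (4.06 × 10^-4 × 2.064 × 10^7 m²) = 38.19 m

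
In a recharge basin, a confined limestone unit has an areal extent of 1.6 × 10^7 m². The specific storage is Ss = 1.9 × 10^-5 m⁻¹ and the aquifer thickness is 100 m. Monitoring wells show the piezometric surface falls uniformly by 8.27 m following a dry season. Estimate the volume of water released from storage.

ΔV ≈ 2.51 × 10^5 m³

S = Ss × b = 1.9 × 10^-5 m⁻¹ × 100 m = 1.9 × 10^-3
ΔV = S × A × Δh = 0.0019 × 1.6 × 10^7 m² × 8.27 m = 2.514 × 10^5 m³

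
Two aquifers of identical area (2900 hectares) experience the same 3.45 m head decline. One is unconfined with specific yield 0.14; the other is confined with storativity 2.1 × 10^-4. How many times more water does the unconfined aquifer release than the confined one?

ΔV_u / ΔV_c ≈ 667

A = 2900 hectares = 2.9 × 10^7 m²
Unconfined: ΔV_u = Sy × A × Δh = 0.14 × 2.9 × 10^7 × 3.45 = 1.401 × 10^7 m³
Confined: ΔV_c = S × A × Δh = 2.1 × 10^-4 × 2.9 × 10^7 × 3.45 = 21010 m³
Ratio = ΔV_u / ΔV_c = Sy / S = 0.14 / 2.1 × 10^-4 = 666.7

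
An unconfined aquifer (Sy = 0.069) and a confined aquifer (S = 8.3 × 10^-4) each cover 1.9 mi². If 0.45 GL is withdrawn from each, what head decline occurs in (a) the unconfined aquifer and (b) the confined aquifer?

Δh_u ≈ 1.33 m; Δh_c ≈ 110 m

A = 1.9 mi² = 4.921 × 10^6 m²
ΔV = 0.45 GL = 4.5 × 10^5 m³
Unconfined: Δh_u = ΔV/(Sy·A) = 4.5 × 10^5/(0.069 × 4.921 × 10^6) = 1.325 m
Confined: Δh_c = ΔV/(S·A) = 4.5 × 10^5/(8.3 × 10^-4 × 4.921 × 10^6) = 110.2 m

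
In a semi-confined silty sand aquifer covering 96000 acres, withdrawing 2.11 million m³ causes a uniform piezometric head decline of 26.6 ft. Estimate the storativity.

A = 96000 acres = 3.885 × 10^8 m²
Δh = 26.6 ft = 8.108 m
ΔV = 2.11 million m³ = 2.11 × 10^6 m³
S = ΔV / (A × Δh) = 2.11 × 10^6 m³ / (3.885 × 10^8 m² × 8.108 m) = 6.699 × 10^-4

S ≈ 6.7 × 10^-4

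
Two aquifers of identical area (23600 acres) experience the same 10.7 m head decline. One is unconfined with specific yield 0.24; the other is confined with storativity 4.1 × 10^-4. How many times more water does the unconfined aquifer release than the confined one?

ΔV_u / ΔV_c ≈ 585

A = 23600 acres = 9.551 × 10^7 m²
Unconfined: ΔV_u = Sy × A × Δh = 0.24 × 9.551 × 10^7 × 10.7 = 2.453 × 10^8 m³
Confined: ΔV_c = S × A × Δh = 4.1 × 10^-4 × 9.551 × 10^7 × 10.7 = 4.19 × 10^5 m³
Ratio = ΔV_u / ΔV_c = Sy / S = 0.24 / 4.1 × 10^-4 = 585.4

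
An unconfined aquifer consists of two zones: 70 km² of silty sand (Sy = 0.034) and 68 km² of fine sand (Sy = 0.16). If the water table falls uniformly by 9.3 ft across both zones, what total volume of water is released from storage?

A₁ = 70 km² = 7 × 10^7 m²; A₂ = 68 km² = 6.8 × 10^7 m²
Δh = 9.3 ft = 2.835 m
ΔV₁ = 0.034 × 7 × 10^7 × 2.835 = 6.746 × 10^6 m³
ΔV₂ = 0.16 × 6.8 × 10^7 × 2.835 = 3.084 × 10^7 m³
ΔV = ΔV₁ + ΔV₂ = 3.759 × 10^7 m³

ΔV ≈ 3.76 × 10^7 m³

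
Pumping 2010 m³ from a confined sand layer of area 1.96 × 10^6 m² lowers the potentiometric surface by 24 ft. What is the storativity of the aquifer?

Δh = 24 ft = 7.315 m
S = ΔV / (A × Δh) = 2010 m³ / (1.96 × 10^6 m² × 7.315 m) = 1.402 × 10^-4

S ≈ 1.4 × 10^-4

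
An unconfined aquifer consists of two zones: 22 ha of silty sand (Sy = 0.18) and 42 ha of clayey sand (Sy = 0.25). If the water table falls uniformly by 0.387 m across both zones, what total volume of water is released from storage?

A₁ = 22 ha = 2.2 × 10^5 m²; A₂ = 42 ha = 4.2 × 10^5 m²
ΔV₁ = 0.18 × 2.2 × 10^5 × 0.387 = 15330 m³
ΔV₂ = 0.25 × 4.2 × 10^5 × 0.387 = 40640 m³
ΔV = ΔV₁ + ΔV₂ = 55960 m³

ΔV ≈ 56000 m³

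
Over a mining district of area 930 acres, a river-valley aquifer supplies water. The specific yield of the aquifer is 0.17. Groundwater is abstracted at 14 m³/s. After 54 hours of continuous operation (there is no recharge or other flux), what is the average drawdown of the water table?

A = 930 acres = 3.764 × 10^6 m²
Q = 14 m³/s = 1.21 × 10^6 m³/d
t = 54 hours = 2.25 d
ΔV = Q × t = 1.21 × 10^6 m³/d × 2.25 d = 2.722 × 10^6 m³
Δh = ΔV / (Sy × A) = 2.722 × 10^6 / (0.17 × 3.764 × 10^6) = 4.254 m

Δh ≈ 4.25 m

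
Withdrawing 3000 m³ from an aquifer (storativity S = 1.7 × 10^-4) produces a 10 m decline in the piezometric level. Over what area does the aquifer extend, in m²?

A = ΔV / (S × Δh) = 3000 / (1.7 × 10^-4 × 10) = 1.765 × 10^6 m²

A ≈ 1.76 × 10^6 m²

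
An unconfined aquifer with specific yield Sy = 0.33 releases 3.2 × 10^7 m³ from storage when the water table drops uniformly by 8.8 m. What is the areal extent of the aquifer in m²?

A = ΔV / (Sy × Δh) = 3.2 × 10^7 / (0.33 × 8.8) = 1.102 × 10^7 m²

A ≈ 1.1 × 10^7 m²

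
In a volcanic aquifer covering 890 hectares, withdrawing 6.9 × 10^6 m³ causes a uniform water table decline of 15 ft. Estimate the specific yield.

Sy ≈ 0.17

A = 890 hectares = 8.9 × 10^6 m²
Δh = 15 ft = 4.572 m
Sy = ΔV / (A × Δh) = 6.9 × 10^6 m³ / (8.9 × 10^6 m² × 4.572 m) = 0.1696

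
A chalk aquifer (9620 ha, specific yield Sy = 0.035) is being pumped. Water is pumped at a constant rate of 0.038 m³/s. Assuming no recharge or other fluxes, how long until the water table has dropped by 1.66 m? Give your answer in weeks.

t ≈ 243 weeks

A = 9620 ha = 9.62 × 10^7 m²
ΔV = Sy × A × Δh = 0.035 × 9.62 × 10^7 × 1.66 = 5.589 × 10^6 m³
Q = 0.038 m³/s = 3283 m³/d
t = ΔV / Q = 5.589 × 10^6 m³ / 3283 m³/d = 1702 d
t = 1702 d ≈ 243.2 weeks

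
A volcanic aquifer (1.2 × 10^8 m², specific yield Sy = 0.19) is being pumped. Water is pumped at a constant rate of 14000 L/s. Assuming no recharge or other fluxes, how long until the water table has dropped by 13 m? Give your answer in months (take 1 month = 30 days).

ΔV = Sy × A × Δh = 0.19 × 1.2 × 10^8 × 13 = 2.964 × 10^8 m³
Q = 14000 L/s = 1.21 × 10^6 m³/d
t = ΔV / Q = 2.964 × 10^8 m³ / 1.21 × 10^6 m³/d = 245 d
t = 245 d ≈ 8.168 months

t ≈ 8.17 months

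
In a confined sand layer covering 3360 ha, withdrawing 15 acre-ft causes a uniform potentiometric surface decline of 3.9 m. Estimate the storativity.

A = 3360 ha = 3.36 × 10^7 m²
ΔV = 15 acre-ft = 18500 m³
S = ΔV / (A × Δh) = 18500 m³ / (3.36 × 10^7 m² × 3.9 m) = 1.412 × 10^-4

S ≈ 1.4 × 10^-4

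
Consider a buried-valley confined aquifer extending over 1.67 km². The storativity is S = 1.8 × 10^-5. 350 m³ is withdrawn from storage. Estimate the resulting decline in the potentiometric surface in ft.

Δh ≈ 38.2 ft

A = 1.67 km² = 1.67 × 10^6 m²
Δh = ΔV / (S × A) = 350 m³ / (1.8 × 10^-5 × 1.67 × 10^6 m²) = 11.64 m
Δh = 11.64 m = 38.2 ft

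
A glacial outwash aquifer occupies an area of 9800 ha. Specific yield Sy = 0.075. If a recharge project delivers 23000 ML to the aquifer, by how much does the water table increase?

A = 9800 ha = 9.8 × 10^7 m²
ΔV = 23000 ML = 2.3 × 10^7 m³
Δh = ΔV / (Sy × A) = 2.3 × 10^7 m³ / (0.075 × 9.8 × 10^7 m²) = 3.129 m

Δh ≈ 3.13 m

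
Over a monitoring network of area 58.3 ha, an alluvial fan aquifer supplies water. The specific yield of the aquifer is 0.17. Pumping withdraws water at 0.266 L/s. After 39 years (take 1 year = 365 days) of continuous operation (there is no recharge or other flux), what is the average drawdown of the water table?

A = 58.3 ha = 5.83 × 10^5 m²
Q = 0.266 L/s = 22.98 m³/d
t = 39 years = 14240 d
ΔV = Q × t = 22.98 m³/d × 14240 d = 3.272 × 10^5 m³
Δh = ΔV / (Sy × A) = 3.272 × 10^5 / (0.17 × 5.83 × 10^5) = 3.301 m

Δh ≈ 3.3 m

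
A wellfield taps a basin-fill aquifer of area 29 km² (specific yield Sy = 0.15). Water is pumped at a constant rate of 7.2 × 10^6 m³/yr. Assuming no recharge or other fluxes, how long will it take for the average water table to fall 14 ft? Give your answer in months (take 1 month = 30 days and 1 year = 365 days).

A = 29 km² = 2.9 × 10^7 m²
Δh = 14 ft = 4.267 m
ΔV = Sy × A × Δh = 0.15 × 2.9 × 10^7 × 4.267 = 1.856 × 10^7 m³
Q = 7.2 × 10^6 m³/yr = 19730 m³/d
t = ΔV / Q = 1.856 × 10^7 m³ / 19730 m³/d = 941 d
t = 941 d ≈ 31.37 months

t ≈ 31.4 months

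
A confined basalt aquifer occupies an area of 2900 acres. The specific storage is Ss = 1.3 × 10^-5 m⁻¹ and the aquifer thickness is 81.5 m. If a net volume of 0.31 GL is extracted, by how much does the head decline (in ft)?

S = Ss × b = 1.3 × 10^-5 m⁻¹ × 81.5 m = 1.059 × 10^-3
A = 2900 acres = 1.174 × 10^7 m²
ΔV = 0.31 GL = 3.1 × 10^5 m³
Δh = ΔV / (S × A) = 3.1 × 10^5 m³ / (0.001059 × 1.174 × 10^7 m²) = 24.93 m
Δh = 24.93 m = 81.8 ft

Δh ≈ 81.8 ft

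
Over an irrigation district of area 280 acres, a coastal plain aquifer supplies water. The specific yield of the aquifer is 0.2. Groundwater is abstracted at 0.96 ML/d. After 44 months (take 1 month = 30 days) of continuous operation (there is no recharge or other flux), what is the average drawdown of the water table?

A = 280 acres = 1.133 × 10^6 m²
Q = 0.96 ML/d = 960 m³/d
t = 44 months = 1320 d
ΔV = Q × t = 960 m³/d × 1320 d = 1.267 × 10^6 m³
Δh = ΔV / (Sy × A) = 1.267 × 10^6 / (0.2 × 1.133 × 10^6) = 5.592 m

Δh ≈ 5.59 m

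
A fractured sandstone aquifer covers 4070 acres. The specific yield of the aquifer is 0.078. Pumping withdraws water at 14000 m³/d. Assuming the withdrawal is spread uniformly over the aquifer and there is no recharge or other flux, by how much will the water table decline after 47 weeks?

A = 4070 acres = 1.647 × 10^7 m²
t = 47 weeks = 329 d
ΔV = Q × t = 14000 m³/d × 329 d = 4.606 × 10^6 m³
Δh = ΔV / (Sy × A) = 4.606 × 10^6 / (0.078 × 1.647 × 10^7) = 3.585 m

Δh ≈ 3.59 m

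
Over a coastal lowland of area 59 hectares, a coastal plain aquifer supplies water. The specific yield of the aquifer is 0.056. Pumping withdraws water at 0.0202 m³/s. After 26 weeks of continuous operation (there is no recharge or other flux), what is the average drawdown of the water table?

A = 59 hectares = 5.9 × 10^5 m²
Q = 0.0202 m³/s = 1745 m³/d
t = 26 weeks = 182 d
ΔV = Q × t = 1745 m³/d × 182 d = 3.176 × 10^5 m³
Δh = ΔV / (Sy × A) = 3.176 × 10^5 / (0.056 × 5.9 × 10^5) = 9.614 m

Δh ≈ 9.61 m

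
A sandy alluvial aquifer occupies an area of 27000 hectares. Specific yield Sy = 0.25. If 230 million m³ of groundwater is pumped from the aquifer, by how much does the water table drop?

Δh ≈ 3.41 m

A = 27000 hectares = 2.7 × 10^8 m²
ΔV = 230 million m³ = 2.3 × 10^8 m³
Δh = ΔV / (Sy × A) = 2.3 × 10^8 m³ / (0.25 × 2.7 × 10^8 m²) = 3.407 m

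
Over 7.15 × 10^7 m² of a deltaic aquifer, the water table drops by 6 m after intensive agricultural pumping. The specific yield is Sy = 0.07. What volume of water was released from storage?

ΔV ≈ 3 × 10^7 m³

ΔV = Sy × A × Δh = 0.07 × 7.15 × 10^7 m² × 6 m = 3.003 × 10^7 m³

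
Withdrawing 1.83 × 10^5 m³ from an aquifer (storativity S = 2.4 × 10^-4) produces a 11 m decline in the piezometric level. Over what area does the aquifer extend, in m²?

A = ΔV / (S × Δh) = 1.83 × 10^5 / (2.4 × 10^-4 × 11) = 6.932 × 10^7 m²

A ≈ 6.93 × 10^7 m²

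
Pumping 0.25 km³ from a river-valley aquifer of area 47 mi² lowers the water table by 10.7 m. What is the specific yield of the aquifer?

Sy ≈ 0.19

A = 47 mi² = 1.217 × 10^8 m²
ΔV = 0.25 km³ = 2.5 × 10^8 m³
Sy = ΔV / (A × Δh) = 2.5 × 10^8 m³ / (1.217 × 10^8 m² × 10.7 m) = 0.1919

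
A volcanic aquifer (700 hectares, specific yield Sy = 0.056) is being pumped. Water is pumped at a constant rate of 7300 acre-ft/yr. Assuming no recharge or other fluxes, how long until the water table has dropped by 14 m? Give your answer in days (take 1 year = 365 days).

t ≈ 222 days

A = 700 hectares = 7 × 10^6 m²
ΔV = Sy × A × Δh = 0.056 × 7 × 10^6 × 14 = 5.488 × 10^6 m³
Q = 7300 acre-ft/yr = 24670 m³/d
t = ΔV / Q = 5.488 × 10^6 m³ / 24670 m³/d = 222.5 d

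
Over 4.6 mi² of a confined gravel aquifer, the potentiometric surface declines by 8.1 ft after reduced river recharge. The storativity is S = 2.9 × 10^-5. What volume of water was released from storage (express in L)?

ΔV ≈ 8.53 × 10^5 L

A = 4.6 mi² = 1.191 × 10^7 m²
Δh = 8.1 ft = 2.469 m
ΔV = S × A × Δh = 2.9 × 10^-5 × 1.191 × 10^7 m² × 2.469 m = 853 m³
ΔV = 853 m³ = 8.53 × 10^5 L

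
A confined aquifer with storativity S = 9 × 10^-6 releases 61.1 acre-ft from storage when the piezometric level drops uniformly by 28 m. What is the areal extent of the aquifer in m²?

ΔV = 61.1 acre-ft = 75370 m³
A = ΔV / (S × Δh) = 75370 / (9 × 10^-6 × 28) = 2.991 × 10^8 m²

A ≈ 2.99 × 10^8 m²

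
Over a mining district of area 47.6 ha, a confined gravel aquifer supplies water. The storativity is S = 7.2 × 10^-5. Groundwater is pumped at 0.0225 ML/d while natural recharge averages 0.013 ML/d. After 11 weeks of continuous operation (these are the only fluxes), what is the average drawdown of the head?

A = 47.6 ha = 4.76 × 10^5 m²
Net abstraction = 0.0225 − 0.013 = 0.0095 ML/d
Q_net = 0.0095 ML/d = 9.5 m³/d
t = 11 weeks = 77 d
ΔV = Q × t = 9.5 m³/d × 77 d = 731.5 m³
Δh = ΔV / (S × A) = 731.5 / (7.2 × 10^-5 × 4.76 × 10^5) = 21.34 m

Δh ≈ 21.3 m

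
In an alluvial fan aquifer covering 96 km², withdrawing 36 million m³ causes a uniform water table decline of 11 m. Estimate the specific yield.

Sy ≈ 0.034

A = 96 km² = 9.6 × 10^7 m²
ΔV = 36 million m³ = 3.6 × 10^7 m³
Sy = ΔV / (A × Δh) = 3.6 × 10^7 m³ / (9.6 × 10^7 m² × 11 m) = 0.03409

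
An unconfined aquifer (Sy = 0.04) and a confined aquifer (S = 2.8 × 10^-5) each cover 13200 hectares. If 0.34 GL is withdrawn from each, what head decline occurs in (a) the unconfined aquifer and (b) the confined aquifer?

A = 13200 hectares = 1.32 × 10^8 m²
ΔV = 0.34 GL = 3.4 × 10^5 m³
Unconfined: Δh_u = ΔV/(Sy·A) = 3.4 × 10^5/(0.04 × 1.32 × 10^8) = 0.06439 m
Confined: Δh_c = ΔV/(S·A) = 3.4 × 10^5/(2.8 × 10^-5 × 1.32 × 10^8) = 91.99 m

Δh_u ≈ 0.0644 m; Δh_c ≈ 92 m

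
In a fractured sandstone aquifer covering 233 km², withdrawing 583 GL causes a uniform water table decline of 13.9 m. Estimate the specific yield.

Sy ≈ 0.18

A = 233 km² = 2.33 × 10^8 m²
ΔV = 583 GL = 5.83 × 10^8 m³
Sy = ΔV / (A × Δh) = 5.83 × 10^8 m³ / (2.33 × 10^8 m² × 13.9 m) = 0.18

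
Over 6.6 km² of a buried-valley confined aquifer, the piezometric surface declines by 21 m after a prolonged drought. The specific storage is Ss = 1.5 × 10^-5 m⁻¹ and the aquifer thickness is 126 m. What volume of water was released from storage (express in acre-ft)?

S = Ss × b = 1.5 × 10^-5 m⁻¹ × 126 m = 1.89 × 10^-3
A = 6.6 km² = 6.6 × 10^6 m²
ΔV = S × A × Δh = 0.00189 × 6.6 × 10^6 m² × 21 m = 2.62 × 10^5 m³
ΔV = 2.62 × 10^5 m³ = 212.4 acre-ft

ΔV ≈ 212 acre-ft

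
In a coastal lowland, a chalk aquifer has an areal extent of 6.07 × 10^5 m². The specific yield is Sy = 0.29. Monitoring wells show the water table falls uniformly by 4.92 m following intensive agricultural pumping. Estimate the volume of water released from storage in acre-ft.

ΔV = Sy × A × Δh = 0.29 × 6.07 × 10^5 m² × 4.92 m = 8.661 × 10^5 m³
ΔV = 8.661 × 10^5 m³ = 702.1 acre-ft

ΔV ≈ 702 acre-ft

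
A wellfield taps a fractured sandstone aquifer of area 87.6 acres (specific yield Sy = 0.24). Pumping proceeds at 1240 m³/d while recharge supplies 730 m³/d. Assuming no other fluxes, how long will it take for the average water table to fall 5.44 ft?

t ≈ 277 days

A = 87.6 acres = 3.545 × 10^5 m²
Δh = 5.44 ft = 1.658 m
ΔV = Sy × A × Δh = 0.24 × 3.545 × 10^5 × 1.658 = 1.411 × 10^5 m³
Net withdrawal = 1240 − 730 = 510 m³/d
t = ΔV / Q = 1.411 × 10^5 m³ / 510 m³/d = 276.6 d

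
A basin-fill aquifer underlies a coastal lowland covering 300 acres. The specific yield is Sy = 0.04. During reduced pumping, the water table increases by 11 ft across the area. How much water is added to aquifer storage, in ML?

A = 300 acres = 1.214 × 10^6 m²
Δh = 11 ft = 3.353 m
ΔV = Sy × A × Δh = 0.04 × 1.214 × 10^6 m² × 3.353 m = 1.628 × 10^5 m³
ΔV = 1.628 × 10^5 m³ = 162.8 ML

ΔV ≈ 163 ML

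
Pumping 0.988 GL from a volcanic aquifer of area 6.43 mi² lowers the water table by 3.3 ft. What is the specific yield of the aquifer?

A = 6.43 mi² = 1.665 × 10^7 m²
Δh = 3.3 ft = 1.006 m
ΔV = 0.988 GL = 9.88 × 10^5 m³
Sy = ΔV / (A × Δh) = 9.88 × 10^5 m³ / (1.665 × 10^7 m² × 1.006 m) = 0.05898

Sy ≈ 0.059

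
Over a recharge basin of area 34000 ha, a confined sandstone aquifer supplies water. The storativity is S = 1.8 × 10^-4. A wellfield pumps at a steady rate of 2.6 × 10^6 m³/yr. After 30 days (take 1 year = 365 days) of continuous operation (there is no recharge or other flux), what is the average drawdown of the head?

Δh ≈ 3.49 m

A = 34000 ha = 3.4 × 10^8 m²
Q = 2.6 × 10^6 m³/yr = 7123 m³/d
ΔV = Q × t = 7123 m³/d × 30 d = 2.137 × 10^5 m³
Δh = ΔV / (S × A) = 2.137 × 10^5 / (1.8 × 10^-4 × 3.4 × 10^8) = 3.492 m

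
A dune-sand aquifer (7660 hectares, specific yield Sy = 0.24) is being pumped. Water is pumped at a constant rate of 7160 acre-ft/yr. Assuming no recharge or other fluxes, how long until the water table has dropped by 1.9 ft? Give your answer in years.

A = 7660 hectares = 7.66 × 10^7 m²
Δh = 1.9 ft = 0.5791 m
ΔV = Sy × A × Δh = 0.24 × 7.66 × 10^7 × 0.5791 = 1.065 × 10^7 m³
Q = 7160 acre-ft/yr = 24200 m³/d
t = ΔV / Q = 1.065 × 10^7 m³ / 24200 m³/d = 440 d
t = 440 d ≈ 1.205 years

t ≈ 1.21 years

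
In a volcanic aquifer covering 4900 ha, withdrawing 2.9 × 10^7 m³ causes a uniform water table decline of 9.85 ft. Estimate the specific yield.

A = 4900 ha = 4.9 × 10^7 m²
Δh = 9.85 ft = 3.002 m
Sy = ΔV / (A × Δh) = 2.9 × 10^7 m³ / (4.9 × 10^7 m² × 3.002 m) = 0.1971

Sy ≈ 0.2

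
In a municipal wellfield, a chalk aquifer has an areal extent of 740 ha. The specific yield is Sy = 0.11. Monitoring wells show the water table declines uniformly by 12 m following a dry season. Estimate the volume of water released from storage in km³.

ΔV ≈ 0.00977 km³

A = 740 ha = 7.4 × 10^6 m²
ΔV = Sy × A × Δh = 0.11 × 7.4 × 10^6 m² × 12 m = 9.768 × 10^6 m³
ΔV = 9.768 × 10^6 m³ = 0.009768 km³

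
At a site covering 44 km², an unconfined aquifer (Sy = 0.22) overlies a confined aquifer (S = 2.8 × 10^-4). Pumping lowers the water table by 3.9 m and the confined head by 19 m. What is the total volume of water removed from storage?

ΔV ≈ 3.8 × 10^7 m³

A = 44 km² = 4.4 × 10^7 m²
Unconfined: ΔV_u = Sy × A × Δh_u = 0.22 × 4.4 × 10^7 × 3.9 = 3.775 × 10^7 m³
Confined: ΔV_c = S × A × Δh_c = 2.8 × 10^-4 × 4.4 × 10^7 × 19 = 2.341 × 10^5 m³
Total ΔV = 3.775 × 10^7 + 2.341 × 10^5 = 3.799 × 10^7 m³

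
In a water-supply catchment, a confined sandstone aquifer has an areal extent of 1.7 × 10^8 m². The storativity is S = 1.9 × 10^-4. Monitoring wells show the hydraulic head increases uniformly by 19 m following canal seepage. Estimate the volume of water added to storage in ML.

ΔV ≈ 614 ML

ΔV = S × A × Δh = 1.9 × 10^-4 × 1.7 × 10^8 m² × 19 m = 6.137 × 10^5 m³
ΔV = 6.137 × 10^5 m³ = 613.7 ML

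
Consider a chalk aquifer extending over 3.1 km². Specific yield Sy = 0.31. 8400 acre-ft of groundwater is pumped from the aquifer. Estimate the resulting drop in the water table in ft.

Δh ≈ 35.4 ft

A = 3.1 km² = 3.1 × 10^6 m²
ΔV = 8400 acre-ft = 1.036 × 10^7 m³
Δh = ΔV / (Sy × A) = 1.036 × 10^7 m³ / (0.31 × 3.1 × 10^6 m²) = 10.78 m
Δh = 10.78 m = 35.37 ft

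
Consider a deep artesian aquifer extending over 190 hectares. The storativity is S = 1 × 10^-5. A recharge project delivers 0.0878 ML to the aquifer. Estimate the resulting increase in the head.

Δh ≈ 4.62 m

A = 190 hectares = 1.9 × 10^6 m²
ΔV = 0.0878 ML = 87.8 m³
Δh = ΔV / (S × A) = 87.8 m³ / (1 × 10^-5 × 1.9 × 10^6 m²) = 4.621 m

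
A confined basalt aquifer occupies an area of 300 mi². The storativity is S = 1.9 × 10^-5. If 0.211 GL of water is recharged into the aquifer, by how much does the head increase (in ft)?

A = 300 mi² = 7.77 × 10^8 m²
ΔV = 0.211 GL = 2.11 × 10^5 m³
Δh = ΔV / (S × A) = 2.11 × 10^5 m³ / (1.9 × 10^-5 × 7.77 × 10^8 m²) = 14.29 m
Δh = 14.29 m = 46.89 ft

Δh ≈ 46.9 ft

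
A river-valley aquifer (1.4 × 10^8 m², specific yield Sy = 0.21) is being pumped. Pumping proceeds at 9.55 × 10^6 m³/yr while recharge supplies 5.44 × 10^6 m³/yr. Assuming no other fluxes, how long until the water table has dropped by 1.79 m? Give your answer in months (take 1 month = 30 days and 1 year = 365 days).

t ≈ 156 months

ΔV = Sy × A × Δh = 0.21 × 1.4 × 10^8 × 1.79 = 5.263 × 10^7 m³
Net withdrawal = 9.55 × 10^6 − 5.44 × 10^6 = 4.11 × 10^6 m³/yr = 11260 m³/d
t = ΔV / Q = 5.263 × 10^7 m³ / 11260 m³/d = 4674 d
t = 4674 d ≈ 155.8 months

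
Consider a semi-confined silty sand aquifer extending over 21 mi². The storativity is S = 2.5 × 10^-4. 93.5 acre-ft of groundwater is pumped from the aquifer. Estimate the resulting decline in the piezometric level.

Δh ≈ 8.48 m

A = 21 mi² = 5.439 × 10^7 m²
ΔV = 93.5 acre-ft = 1.153 × 10^5 m³
Δh = ΔV / (S × A) = 1.153 × 10^5 m³ / (2.5 × 10^-4 × 5.439 × 10^7 m²) = 8.482 m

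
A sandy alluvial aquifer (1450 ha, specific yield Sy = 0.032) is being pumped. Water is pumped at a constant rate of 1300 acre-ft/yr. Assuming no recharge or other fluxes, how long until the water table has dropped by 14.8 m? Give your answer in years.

t ≈ 4.28 years

A = 1450 ha = 1.45 × 10^7 m²
ΔV = Sy × A × Δh = 0.032 × 1.45 × 10^7 × 14.8 = 6.867 × 10^6 m³
Q = 1300 acre-ft/yr = 4393 m³/d
t = ΔV / Q = 6.867 × 10^6 m³ / 4393 m³/d = 1563 d
t = 1563 d ≈ 4.283 years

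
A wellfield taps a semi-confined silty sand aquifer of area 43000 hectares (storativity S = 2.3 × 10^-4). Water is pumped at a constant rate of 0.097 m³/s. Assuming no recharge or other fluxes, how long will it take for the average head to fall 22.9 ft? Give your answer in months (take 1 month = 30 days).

A = 43000 hectares = 4.3 × 10^8 m²
Δh = 22.9 ft = 6.98 m
ΔV = S × A × Δh = 2.3 × 10^-4 × 4.3 × 10^8 × 6.98 = 6.903 × 10^5 m³
Q = 0.097 m³/s = 8381 m³/d
t = ΔV / Q = 6.903 × 10^5 m³ / 8381 m³/d = 82.37 d
t = 82.37 d ≈ 2.746 months

t ≈ 2.75 months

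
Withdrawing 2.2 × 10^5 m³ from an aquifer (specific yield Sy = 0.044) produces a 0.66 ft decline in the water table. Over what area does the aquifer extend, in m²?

A ≈ 2.49 × 10^7 m²

Δh = 0.66 ft = 0.2012 m
A = ΔV / (Sy × Δh) = 2.2 × 10^5 / (0.044 × 0.2012) = 2.485 × 10^7 m²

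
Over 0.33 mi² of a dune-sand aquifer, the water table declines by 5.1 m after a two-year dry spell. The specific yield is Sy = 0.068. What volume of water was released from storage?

ΔV ≈ 2.96 × 10^5 m³

A = 0.33 mi² = 8.547 × 10^5 m²
ΔV = Sy × A × Δh = 0.068 × 8.547 × 10^5 m² × 5.1 m = 2.964 × 10^5 m³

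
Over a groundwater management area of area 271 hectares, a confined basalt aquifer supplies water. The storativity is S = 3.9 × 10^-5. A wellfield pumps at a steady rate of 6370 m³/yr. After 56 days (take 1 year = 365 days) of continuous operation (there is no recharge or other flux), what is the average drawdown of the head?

A = 271 hectares = 2.71 × 10^6 m²
Q = 6370 m³/yr = 17.45 m³/d
ΔV = Q × t = 17.45 m³/d × 56 d = 977.3 m³
Δh = ΔV / (S × A) = 977.3 / (3.9 × 10^-5 × 2.71 × 10^6) = 9.247 m

Δh ≈ 9.25 m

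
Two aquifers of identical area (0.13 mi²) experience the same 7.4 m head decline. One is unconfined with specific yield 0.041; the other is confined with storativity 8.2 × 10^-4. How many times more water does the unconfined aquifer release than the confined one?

ΔV_u / ΔV_c ≈ 50

A = 0.13 mi² = 3.367 × 10^5 m²
Unconfined: ΔV_u = Sy × A × Δh = 0.041 × 3.367 × 10^5 × 7.4 = 1.022 × 10^5 m³
Confined: ΔV_c = S × A × Δh = 8.2 × 10^-4 × 3.367 × 10^5 × 7.4 = 2043 m³
Ratio = ΔV_u / ΔV_c = Sy / S = 0.041 / 8.2 × 10^-4 = 50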